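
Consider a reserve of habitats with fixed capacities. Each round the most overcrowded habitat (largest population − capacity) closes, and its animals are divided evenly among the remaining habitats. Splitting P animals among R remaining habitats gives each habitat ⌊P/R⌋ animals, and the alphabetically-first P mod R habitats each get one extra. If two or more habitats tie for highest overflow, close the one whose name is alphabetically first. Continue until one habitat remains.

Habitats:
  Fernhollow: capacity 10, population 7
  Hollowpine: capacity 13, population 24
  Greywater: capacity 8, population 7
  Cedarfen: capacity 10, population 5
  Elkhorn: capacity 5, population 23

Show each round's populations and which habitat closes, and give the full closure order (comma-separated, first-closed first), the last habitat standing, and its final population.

Closure order: Elkhorn, Hollowpine, Greywater, Fernhollow
Last habitat: Cedarfen with 66 animals

Round 1: Cedarfen=5 Elkhorn=23 Fernhollow=7 Greywater=7 Hollowpine=24 → close Elkhorn (overflow 18)
  23÷4 = 5 each, +1 to first 3
Round 2: Cedarfen=11 Fernhollow=13 Greywater=13 Hollowpine=29 → close Hollowpine (overflow 16)
  29÷3 = 9 each, +1 to first 2
Round 3: Cedarfen=21 Fernhollow=23 Greywater=22 → close Greywater (overflow 14)
  22÷2 = 11 each, +1 to first 0
Round 4: Cedarfen=32 Fernhollow=34 → close Fernhollow (overflow 24)
  34÷1 = 34 each, +1 to first 0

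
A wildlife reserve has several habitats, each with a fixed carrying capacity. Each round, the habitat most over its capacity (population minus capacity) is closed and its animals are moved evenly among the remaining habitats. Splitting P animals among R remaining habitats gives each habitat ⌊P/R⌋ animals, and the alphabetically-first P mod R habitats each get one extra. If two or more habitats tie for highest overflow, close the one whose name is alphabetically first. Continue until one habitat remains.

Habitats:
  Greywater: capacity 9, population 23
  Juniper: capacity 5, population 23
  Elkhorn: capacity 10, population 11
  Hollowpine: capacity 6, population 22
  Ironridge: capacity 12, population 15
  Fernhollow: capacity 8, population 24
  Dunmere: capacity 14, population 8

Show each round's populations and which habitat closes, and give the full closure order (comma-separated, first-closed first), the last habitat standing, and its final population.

Closure order: Juniper, Fernhollow, Hollowpine, Greywater, Elkhorn, Ironridge
Last habitat: Dunmere with 126 animals

Round 1: Dunmere=8 Elkhorn=11 Fernhollow=24 Greywater=23 Hollowpine=22 Ironridge=15 Juniper=23 → close Juniper (overflow 18)
  23÷6 = 3 each, +1 to first 5
Round 2: Dunmere=12 Elkhorn=15 Fernhollow=28 Greywater=27 Hollowpine=26 Ironridge=18 → close Fernhollow (overflow 20)
  28÷5 = 5 each, +1 to first 3
Round 3: Dunmere=18 Elkhorn=21 Greywater=33 Hollowpine=31 Ironridge=23 → close Hollowpine (overflow 25)
  31÷4 = 7 each, +1 to first 3
Round 4: Dunmere=26 Elkhorn=29 Greywater=41 Ironridge=30 → close Greywater (overflow 32)
  41÷3 = 13 each, +1 to first 2
Round 5: Dunmere=40 Elkhorn=43 Ironridge=43 → close Elkhorn (overflow 33)
  43÷2 = 21 each, +1 to first 1
Round 6: Dunmere=62 Ironridge=64 → close Ironridge (overflow 52)
  64÷1 = 64 each, +1 to first 0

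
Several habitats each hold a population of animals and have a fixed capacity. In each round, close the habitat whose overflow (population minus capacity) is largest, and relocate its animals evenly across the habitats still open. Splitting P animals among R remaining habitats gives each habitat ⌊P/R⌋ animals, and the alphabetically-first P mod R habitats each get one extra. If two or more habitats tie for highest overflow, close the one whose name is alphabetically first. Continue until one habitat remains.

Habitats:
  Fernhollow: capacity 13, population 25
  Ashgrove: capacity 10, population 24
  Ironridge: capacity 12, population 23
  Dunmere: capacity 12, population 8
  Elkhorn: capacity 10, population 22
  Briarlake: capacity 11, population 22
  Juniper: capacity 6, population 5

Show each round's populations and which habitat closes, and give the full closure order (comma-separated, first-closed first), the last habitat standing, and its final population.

Closure order: Ashgrove, Elkhorn, Briarlake, Fernhollow, Ironridge, Juniper
Last habitat: Dunmere with 129 animals

Round 1: Ashgrove=24 Briarlake=22 Dunmere=8 Elkhorn=22 Fernhollow=25 Ironridge=23 Juniper=5 → close Ashgrove (overflow 14)
  24÷6 = 4 each, +1 to first 0
Round 2: Briarlake=26 Dunmere=12 Elkhorn=26 Fernhollow=29 Ironridge=27 Juniper=9 → close Elkhorn (overflow 16)
  26÷5 = 5 each, +1 to first 1
Round 3: Briarlake=32 Dunmere=17 Fernhollow=34 Ironridge=32 Juniper=14 → close Briarlake (overflow 21)
  32÷4 = 8 each, +1 to first 0
Round 4: Dunmere=25 Fernhollow=42 Ironridge=40 Juniper=22 → close Fernhollow (overflow 29)
  42÷3 = 14 each, +1 to first 0
Round 5: Dunmere=39 Ironridge=54 Juniper=36 → close Ironridge (overflow 42)
  54÷2 = 27 each, +1 to first 0
Round 6: Dunmere=66 Juniper=63 → close Juniper (overflow 57)
  63÷1 = 63 each, +1 to first 0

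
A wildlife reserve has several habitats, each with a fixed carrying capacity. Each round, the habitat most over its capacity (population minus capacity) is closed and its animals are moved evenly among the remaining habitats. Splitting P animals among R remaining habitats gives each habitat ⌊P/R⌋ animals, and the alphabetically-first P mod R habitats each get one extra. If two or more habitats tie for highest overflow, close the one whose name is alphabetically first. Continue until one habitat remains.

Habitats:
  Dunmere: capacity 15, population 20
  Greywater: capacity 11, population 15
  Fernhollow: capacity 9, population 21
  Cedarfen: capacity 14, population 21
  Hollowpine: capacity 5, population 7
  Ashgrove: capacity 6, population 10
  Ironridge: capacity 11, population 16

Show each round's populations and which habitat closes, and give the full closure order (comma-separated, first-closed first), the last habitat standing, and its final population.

Round 1: Ashgrove=10 Cedarfen=21 Dunmere=20 Fernhollow=21 Greywater=15 Hollowpine=7 Ironridge=16 → close Fernhollow (overflow 12)
  21÷6 = 3 each, +1 to first 3
Round 2: Ashgrove=14 Cedarfen=25 Dunmere=24 Greywater=18 Hollowpine=10 Ironridge=19 → close Cedarfen (overflow 11)
  25÷5 = 5 each, +1 to first 0
Round 3: Ashgrove=19 Dunmere=29 Greywater=23 Hollowpine=15 Ironridge=24 → close Dunmere (overflow 14)
  29÷4 = 7 each, +1 to first 1
Round 4: Ashgrove=27 Greywater=30 Hollowpine=22 Ironridge=31 → close Ashgrove (overflow 21)
  27÷3 = 9 each, +1 to first 0
Round 5: Greywater=39 Hollowpine=31 Ironridge=40 → close Ironridge (overflow 29)
  40÷2 = 20 each, +1 to first 0
Round 6: Greywater=59 Hollowpine=51 → close Greywater (overflow 48)
  59÷1 = 59 each, +1 to first 0

Closure order: Fernhollow, Cedarfen, Dunmere, Ashgrove, Ironridge, Greywater
Last habitat: Hollowpine with 110 animals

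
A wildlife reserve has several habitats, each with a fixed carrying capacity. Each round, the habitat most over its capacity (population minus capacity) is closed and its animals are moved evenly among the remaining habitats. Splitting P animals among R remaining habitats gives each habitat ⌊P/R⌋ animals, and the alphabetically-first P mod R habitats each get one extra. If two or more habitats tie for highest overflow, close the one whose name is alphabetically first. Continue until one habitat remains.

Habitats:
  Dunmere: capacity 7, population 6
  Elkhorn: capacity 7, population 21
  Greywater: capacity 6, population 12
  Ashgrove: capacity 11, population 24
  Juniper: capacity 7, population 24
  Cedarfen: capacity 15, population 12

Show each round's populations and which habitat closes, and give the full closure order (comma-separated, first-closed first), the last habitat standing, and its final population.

Round 1: Ashgrove=24 Cedarfen=12 Dunmere=6 Elkhorn=21 Greywater=12 Juniper=24 → close Juniper (overflow 17)
  24÷5 = 4 each, +1 to first 4
Round 2: Ashgrove=29 Cedarfen=17 Dunmere=11 Elkhorn=26 Greywater=16 → close Elkhorn (overflow 19)
  26÷4 = 6 each, +1 to first 2
Round 3: Ashgrove=36 Cedarfen=24 Dunmere=17 Greywater=22 → close Ashgrove (overflow 25)
  36÷3 = 12 each, +1 to first 0
Round 4: Cedarfen=36 Dunmere=29 Greywater=34 → close Greywater (overflow 28)
  34÷2 = 17 each, +1 to first 0
Round 5: Cedarfen=53 Dunmere=46 → close Dunmere (overflow 39)
  46÷1 = 46 each, +1 to first 0

Closure order: Juniper, Elkhorn, Ashgrove, Greywater, Dunmere
Last habitat: Cedarfen with 99 animals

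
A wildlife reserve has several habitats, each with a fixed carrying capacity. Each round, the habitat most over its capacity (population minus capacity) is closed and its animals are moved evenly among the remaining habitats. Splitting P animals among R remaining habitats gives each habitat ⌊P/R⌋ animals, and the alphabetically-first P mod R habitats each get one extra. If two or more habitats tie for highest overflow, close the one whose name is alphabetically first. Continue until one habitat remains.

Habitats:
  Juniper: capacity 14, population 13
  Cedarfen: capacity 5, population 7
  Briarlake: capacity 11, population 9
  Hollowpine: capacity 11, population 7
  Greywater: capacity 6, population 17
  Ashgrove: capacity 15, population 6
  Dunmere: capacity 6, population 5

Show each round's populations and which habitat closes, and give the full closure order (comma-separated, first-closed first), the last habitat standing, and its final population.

Closure order: Greywater, Cedarfen, Dunmere, Briarlake, Juniper, Hollowpine
Last habitat: Ashgrove with 64 animals

Round 1: Ashgrove=6 Briarlake=9 Cedarfen=7 Dunmere=5 Greywater=17 Hollowpine=7 Juniper=13 → close Greywater (overflow 11)
  17÷6 = 2 each, +1 to first 5
Round 2: Ashgrove=9 Briarlake=12 Cedarfen=10 Dunmere=8 Hollowpine=10 Juniper=15 → close Cedarfen (overflow 5)
  10÷5 = 2 each, +1 to first 0
Round 3: Ashgrove=11 Briarlake=14 Dunmere=10 Hollowpine=12 Juniper=17 → close Dunmere (overflow 4)
  10÷4 = 2 each, +1 to first 2
Round 4: Ashgrove=14 Briarlake=17 Hollowpine=14 Juniper=19 → close Briarlake (overflow 6)
  17÷3 = 5 each, +1 to first 2
Round 5: Ashgrove=20 Hollowpine=20 Juniper=24 → close Juniper (overflow 10)
  24÷2 = 12 each, +1 to first 0
Round 6: Ashgrove=32 Hollowpine=32 → close Hollowpine (overflow 21)
  32÷1 = 32 each, +1 to first 0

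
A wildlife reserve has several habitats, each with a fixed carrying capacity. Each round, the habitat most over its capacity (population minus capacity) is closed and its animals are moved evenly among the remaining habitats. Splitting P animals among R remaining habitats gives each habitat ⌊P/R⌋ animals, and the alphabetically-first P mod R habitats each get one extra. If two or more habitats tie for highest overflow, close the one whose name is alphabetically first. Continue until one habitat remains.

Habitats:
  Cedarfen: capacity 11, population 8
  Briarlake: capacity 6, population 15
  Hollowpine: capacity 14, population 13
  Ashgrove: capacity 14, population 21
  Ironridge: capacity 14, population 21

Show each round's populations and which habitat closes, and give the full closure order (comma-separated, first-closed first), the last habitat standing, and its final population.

Closure order: Briarlake, Ashgrove, Ironridge, Hollowpine
Last habitat: Cedarfen with 78 animals

Round 1: Ashgrove=21 Briarlake=15 Cedarfen=8 Hollowpine=13 Ironridge=21 → close Briarlake (overflow 9)
  15÷4 = 3 each, +1 to first 3
Round 2: Ashgrove=25 Cedarfen=12 Hollowpine=17 Ironridge=24 → close Ashgrove (overflow 11)
  25÷3 = 8 each, +1 to first 1
Round 3: Cedarfen=21 Hollowpine=25 Ironridge=32 → close Ironridge (overflow 18)
  32÷2 = 16 each, +1 to first 0
Round 4: Cedarfen=37 Hollowpine=41 → close Hollowpine (overflow 27)
  41÷1 = 41 each, +1 to first 0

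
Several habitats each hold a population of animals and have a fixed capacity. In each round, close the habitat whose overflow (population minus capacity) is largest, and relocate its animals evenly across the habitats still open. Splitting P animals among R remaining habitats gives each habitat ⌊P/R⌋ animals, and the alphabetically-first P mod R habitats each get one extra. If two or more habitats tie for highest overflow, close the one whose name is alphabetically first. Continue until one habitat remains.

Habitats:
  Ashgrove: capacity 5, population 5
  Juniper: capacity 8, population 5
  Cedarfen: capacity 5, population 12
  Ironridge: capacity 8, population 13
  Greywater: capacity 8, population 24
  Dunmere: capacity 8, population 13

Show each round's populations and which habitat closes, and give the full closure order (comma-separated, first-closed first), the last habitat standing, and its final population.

Closure order: Greywater, Cedarfen, Dunmere, Ironridge, Ashgrove
Last habitat: Juniper with 72 animals

Round 1: Ashgrove=5 Cedarfen=12 Dunmere=13 Greywater=24 Ironridge=13 Juniper=5 → close Greywater (overflow 16)
  24÷5 = 4 each, +1 to first 4
Round 2: Ashgrove=10 Cedarfen=17 Dunmere=18 Ironridge=18 Juniper=9 → close Cedarfen (overflow 12)
  17÷4 = 4 each, +1 to first 1
Round 3: Ashgrove=15 Dunmere=22 Ironridge=22 Juniper=13 → close Dunmere (overflow 14)
  22÷3 = 7 each, +1 to first 1
Round 4: Ashgrove=23 Ironridge=29 Juniper=20 → close Ironridge (overflow 21)
  29÷2 = 14 each, +1 to first 1
Round 5: Ashgrove=38 Juniper=34 → close Ashgrove (overflow 33)
  38÷1 = 38 each, +1 to first 0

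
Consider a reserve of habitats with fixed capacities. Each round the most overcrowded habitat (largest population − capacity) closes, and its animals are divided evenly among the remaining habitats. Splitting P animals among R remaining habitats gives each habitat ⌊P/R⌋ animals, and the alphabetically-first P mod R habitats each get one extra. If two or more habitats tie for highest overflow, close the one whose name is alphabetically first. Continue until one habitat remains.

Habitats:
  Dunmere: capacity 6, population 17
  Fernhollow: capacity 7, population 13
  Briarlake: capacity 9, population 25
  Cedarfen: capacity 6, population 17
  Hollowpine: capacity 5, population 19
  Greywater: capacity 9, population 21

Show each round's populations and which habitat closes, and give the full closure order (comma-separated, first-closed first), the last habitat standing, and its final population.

Round 1: Briarlake=25 Cedarfen=17 Dunmere=17 Fernhollow=13 Greywater=21 Hollowpine=19 → close Briarlake (overflow 16)
  25÷5 = 5 each, +1 to first 0
Round 2: Cedarfen=22 Dunmere=22 Fernhollow=18 Greywater=26 Hollowpine=24 → close Hollowpine (overflow 19)
  24÷4 = 6 each, +1 to first 0
Round 3: Cedarfen=28 Dunmere=28 Fernhollow=24 Greywater=32 → close Greywater (overflow 23)
  32÷3 = 10 each, +1 to first 2
Round 4: Cedarfen=39 Dunmere=39 Fernhollow=34 → close Cedarfen (overflow 33)
  39÷2 = 19 each, +1 to first 1
Round 5: Dunmere=59 Fernhollow=53 → close Dunmere (overflow 53)
  59÷1 = 59 each, +1 to first 0

Closure order: Briarlake, Hollowpine, Greywater, Cedarfen, Dunmere
Last habitat: Fernhollow with 112 animals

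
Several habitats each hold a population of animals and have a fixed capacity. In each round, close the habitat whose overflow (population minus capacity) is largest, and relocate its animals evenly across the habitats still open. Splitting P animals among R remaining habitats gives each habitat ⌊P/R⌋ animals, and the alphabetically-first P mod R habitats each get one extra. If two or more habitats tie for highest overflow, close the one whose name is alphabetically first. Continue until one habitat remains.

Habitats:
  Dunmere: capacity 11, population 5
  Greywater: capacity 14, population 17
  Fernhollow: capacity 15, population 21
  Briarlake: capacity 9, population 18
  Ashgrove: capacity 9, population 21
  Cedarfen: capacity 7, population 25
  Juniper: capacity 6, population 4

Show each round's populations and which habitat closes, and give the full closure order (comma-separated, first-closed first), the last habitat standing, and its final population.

Round 1: Ashgrove=21 Briarlake=18 Cedarfen=25 Dunmere=5 Fernhollow=21 Greywater=17 Juniper=4 → close Cedarfen (overflow 18)
  25÷6 = 4 each, +1 to first 1
Round 2: Ashgrove=26 Briarlake=22 Dunmere=9 Fernhollow=25 Greywater=21 Juniper=8 → close Ashgrove (overflow 17)
  26÷5 = 5 each, +1 to first 1
Round 3: Briarlake=28 Dunmere=14 Fernhollow=30 Greywater=26 Juniper=13 → close Briarlake (overflow 19)
  28÷4 = 7 each, +1 to first 0
Round 4: Dunmere=21 Fernhollow=37 Greywater=33 Juniper=20 → close Fernhollow (overflow 22)
  37÷3 = 12 each, +1 to first 1
Round 5: Dunmere=34 Greywater=45 Juniper=32 → close Greywater (overflow 31)
  45÷2 = 22 each, +1 to first 1
Round 6: Dunmere=57 Juniper=54 → close Juniper (overflow 48)
  54÷1 = 54 each, +1 to first 0

Closure order: Cedarfen, Ashgrove, Briarlake, Fernhollow, Greywater, Juniper
Last habitat: Dunmere with 111 animals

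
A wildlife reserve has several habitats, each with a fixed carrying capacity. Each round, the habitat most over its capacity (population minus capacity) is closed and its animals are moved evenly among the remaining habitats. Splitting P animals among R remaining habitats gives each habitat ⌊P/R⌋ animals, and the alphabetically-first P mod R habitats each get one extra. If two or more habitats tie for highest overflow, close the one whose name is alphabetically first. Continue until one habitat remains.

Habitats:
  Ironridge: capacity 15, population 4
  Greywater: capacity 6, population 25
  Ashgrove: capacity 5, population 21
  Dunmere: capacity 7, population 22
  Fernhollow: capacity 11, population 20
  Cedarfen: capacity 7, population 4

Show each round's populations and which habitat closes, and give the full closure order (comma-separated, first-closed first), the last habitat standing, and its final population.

Closure order: Greywater, Ashgrove, Dunmere, Fernhollow, Cedarfen
Last habitat: Ironridge with 96 animals

Round 1: Ashgrove=21 Cedarfen=4 Dunmere=22 Fernhollow=20 Greywater=25 Ironridge=4 → close Greywater (overflow 19)
  25÷5 = 5 each, +1 to first 0
Round 2: Ashgrove=26 Cedarfen=9 Dunmere=27 Fernhollow=25 Ironridge=9 → close Ashgrove (overflow 21)
  26÷4 = 6 each, +1 to first 2
Round 3: Cedarfen=16 Dunmere=34 Fernhollow=31 Ironridge=15 → close Dunmere (overflow 27)
  34÷3 = 11 each, +1 to first 1
Round 4: Cedarfen=28 Fernhollow=42 Ironridge=26 → close Fernhollow (overflow 31)
  42÷2 = 21 each, +1 to first 0
Round 5: Cedarfen=49 Ironridge=47 → close Cedarfen (overflow 42)
  49÷1 = 49 each, +1 to first 0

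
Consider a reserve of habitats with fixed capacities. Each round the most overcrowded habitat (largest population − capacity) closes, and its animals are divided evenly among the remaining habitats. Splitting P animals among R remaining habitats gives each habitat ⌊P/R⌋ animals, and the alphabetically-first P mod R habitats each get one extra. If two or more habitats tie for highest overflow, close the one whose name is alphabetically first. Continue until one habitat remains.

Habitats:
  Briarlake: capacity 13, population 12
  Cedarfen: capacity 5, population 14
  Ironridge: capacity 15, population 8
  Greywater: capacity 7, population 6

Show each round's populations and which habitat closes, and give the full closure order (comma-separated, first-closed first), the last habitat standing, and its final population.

Round 1: Briarlake=12 Cedarfen=14 Greywater=6 Ironridge=8 → close Cedarfen (overflow 9)
  14÷3 = 4 each, +1 to first 2
Round 2: Briarlake=17 Greywater=11 Ironridge=12 → close Briarlake (overflow 4)
  17÷2 = 8 each, +1 to first 1
Round 3: Greywater=20 Ironridge=20 → close Greywater (overflow 13)
  20÷1 = 20 each, +1 to first 0

Closure order: Cedarfen, Briarlake, Greywater
Last habitat: Ironridge with 40 animals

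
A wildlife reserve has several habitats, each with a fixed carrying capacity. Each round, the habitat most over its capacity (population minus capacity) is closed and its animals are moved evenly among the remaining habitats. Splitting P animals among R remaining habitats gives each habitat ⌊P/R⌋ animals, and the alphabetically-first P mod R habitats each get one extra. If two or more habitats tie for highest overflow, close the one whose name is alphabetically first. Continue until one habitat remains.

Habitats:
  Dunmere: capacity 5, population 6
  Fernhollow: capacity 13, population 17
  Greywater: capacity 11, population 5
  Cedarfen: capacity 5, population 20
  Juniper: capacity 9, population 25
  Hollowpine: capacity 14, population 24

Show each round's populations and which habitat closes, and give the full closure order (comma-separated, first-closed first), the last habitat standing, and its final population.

Closure order: Juniper, Cedarfen, Hollowpine, Fernhollow, Dunmere
Last habitat: Greywater with 97 animals

Round 1: Cedarfen=20 Dunmere=6 Fernhollow=17 Greywater=5 Hollowpine=24 Juniper=25 → close Juniper (overflow 16)
  25÷5 = 5 each, +1 to first 0
Round 2: Cedarfen=25 Dunmere=11 Fernhollow=22 Greywater=10 Hollowpine=29 → close Cedarfen (overflow 20)
  25÷4 = 6 each, +1 to first 1
Round 3: Dunmere=18 Fernhollow=28 Greywater=16 Hollowpine=35 → close Hollowpine (overflow 21)
  35÷3 = 11 each, +1 to first 2
Round 4: Dunmere=30 Fernhollow=40 Greywater=27 → close Fernhollow (overflow 27)
  40÷2 = 20 each, +1 to first 0
Round 5: Dunmere=50 Greywater=47 → close Dunmere (overflow 45)
  50÷1 = 50 each, +1 to first 0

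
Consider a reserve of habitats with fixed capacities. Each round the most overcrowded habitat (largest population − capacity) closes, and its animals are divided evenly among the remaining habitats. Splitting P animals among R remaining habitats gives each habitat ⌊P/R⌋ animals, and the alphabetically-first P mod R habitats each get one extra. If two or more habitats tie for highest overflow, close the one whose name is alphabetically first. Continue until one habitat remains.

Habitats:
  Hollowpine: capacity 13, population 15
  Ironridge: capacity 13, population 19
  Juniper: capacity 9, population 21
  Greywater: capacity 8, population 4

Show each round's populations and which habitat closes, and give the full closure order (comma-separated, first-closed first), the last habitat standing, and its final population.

Round 1: Greywater=4 Hollowpine=15 Ironridge=19 Juniper=21 → close Juniper (overflow 12)
  21÷3 = 7 each, +1 to first 0
Round 2: Greywater=11 Hollowpine=22 Ironridge=26 → close Ironridge (overflow 13)
  26÷2 = 13 each, +1 to first 0
Round 3: Greywater=24 Hollowpine=35 → close Hollowpine (overflow 22)
  35÷1 = 35 each, +1 to first 0

Closure order: Juniper, Ironridge, Hollowpine
Last habitat: Greywater with 59 animals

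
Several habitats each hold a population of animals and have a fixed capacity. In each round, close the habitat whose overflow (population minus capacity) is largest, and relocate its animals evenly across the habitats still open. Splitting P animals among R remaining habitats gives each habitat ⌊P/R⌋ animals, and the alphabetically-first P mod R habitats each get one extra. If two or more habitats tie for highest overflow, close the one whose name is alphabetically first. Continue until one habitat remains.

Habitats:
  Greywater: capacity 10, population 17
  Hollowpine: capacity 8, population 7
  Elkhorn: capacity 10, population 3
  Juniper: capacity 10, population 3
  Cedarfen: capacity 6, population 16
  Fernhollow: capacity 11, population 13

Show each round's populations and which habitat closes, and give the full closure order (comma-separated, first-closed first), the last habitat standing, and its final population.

Round 1: Cedarfen=16 Elkhorn=3 Fernhollow=13 Greywater=17 Hollowpine=7 Juniper=3 → close Cedarfen (overflow 10)
  16÷5 = 3 each, +1 to first 1
Round 2: Elkhorn=7 Fernhollow=16 Greywater=20 Hollowpine=10 Juniper=6 → close Greywater (overflow 10)
  20÷4 = 5 each, +1 to first 0
Round 3: Elkhorn=12 Fernhollow=21 Hollowpine=15 Juniper=11 → close Fernhollow (overflow 10)
  21÷3 = 7 each, +1 to first 0
Round 4: Elkhorn=19 Hollowpine=22 Juniper=18 → close Hollowpine (overflow 14)
  22÷2 = 11 each, +1 to first 0
Round 5: Elkhorn=30 Juniper=29 → close Elkhorn (overflow 20)
  30÷1 = 30 each, +1 to first 0

Closure order: Cedarfen, Greywater, Fernhollow, Hollowpine, Elkhorn
Last habitat: Juniper with 59 animals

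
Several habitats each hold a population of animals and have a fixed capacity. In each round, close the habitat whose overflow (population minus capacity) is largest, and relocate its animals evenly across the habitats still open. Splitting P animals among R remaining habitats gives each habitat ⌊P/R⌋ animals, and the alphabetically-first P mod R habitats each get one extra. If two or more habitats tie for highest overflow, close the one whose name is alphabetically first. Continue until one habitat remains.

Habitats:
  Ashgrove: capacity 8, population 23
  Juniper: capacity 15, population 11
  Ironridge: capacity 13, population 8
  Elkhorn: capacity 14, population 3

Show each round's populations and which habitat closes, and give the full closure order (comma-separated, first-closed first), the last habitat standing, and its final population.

Closure order: Ashgrove, Ironridge, Juniper
Last habitat: Elkhorn with 45 animals

Round 1: Ashgrove=23 Elkhorn=3 Ironridge=8 Juniper=11 → close Ashgrove (overflow 15)
  23÷3 = 7 each, +1 to first 2
Round 2: Elkhorn=11 Ironridge=16 Juniper=18 → close Ironridge (overflow 3)
  16÷2 = 8 each, +1 to first 0
Round 3: Elkhorn=19 Juniper=26 → close Juniper (overflow 11)
  26÷1 = 26 each, +1 to first 0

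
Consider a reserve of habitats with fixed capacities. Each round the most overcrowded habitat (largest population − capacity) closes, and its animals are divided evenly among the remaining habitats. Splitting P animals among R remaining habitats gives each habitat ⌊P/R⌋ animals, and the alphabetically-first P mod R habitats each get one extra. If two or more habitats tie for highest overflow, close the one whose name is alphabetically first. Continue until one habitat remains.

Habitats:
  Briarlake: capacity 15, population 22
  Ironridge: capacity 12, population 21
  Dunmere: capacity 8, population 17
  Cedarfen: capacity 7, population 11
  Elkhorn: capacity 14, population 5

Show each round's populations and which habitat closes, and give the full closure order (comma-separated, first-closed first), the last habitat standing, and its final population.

Closure order: Dunmere, Ironridge, Briarlake, Cedarfen
Last habitat: Elkhorn with 76 animals

Round 1: Briarlake=22 Cedarfen=11 Dunmere=17 Elkhorn=5 Ironridge=21 → close Dunmere (overflow 9)
  17÷4 = 4 each, +1 to first 1
Round 2: Briarlake=27 Cedarfen=15 Elkhorn=9 Ironridge=25 → close Ironridge (overflow 13)
  25÷3 = 8 each, +1 to first 1
Round 3: Briarlake=36 Cedarfen=23 Elkhorn=17 → close Briarlake (overflow 21)
  36÷2 = 18 each, +1 to first 0
Round 4: Cedarfen=41 Elkhorn=35 → close Cedarfen (overflow 34)
  41÷1 = 41 each, +1 to first 0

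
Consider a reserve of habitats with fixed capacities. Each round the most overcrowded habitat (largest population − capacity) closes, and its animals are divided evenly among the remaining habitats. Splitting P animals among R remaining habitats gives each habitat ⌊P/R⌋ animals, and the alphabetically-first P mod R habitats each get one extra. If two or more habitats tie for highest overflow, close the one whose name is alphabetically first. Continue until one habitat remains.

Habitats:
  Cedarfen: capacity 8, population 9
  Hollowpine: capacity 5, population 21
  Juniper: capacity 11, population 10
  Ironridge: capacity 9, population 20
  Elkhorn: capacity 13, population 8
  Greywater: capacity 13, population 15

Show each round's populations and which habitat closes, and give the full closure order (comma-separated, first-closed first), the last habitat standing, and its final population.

Closure order: Hollowpine, Ironridge, Cedarfen, Greywater, Juniper
Last habitat: Elkhorn with 83 animals

Round 1: Cedarfen=9 Elkhorn=8 Greywater=15 Hollowpine=21 Ironridge=20 Juniper=10 → close Hollowpine (overflow 16)
  21÷5 = 4 each, +1 to first 1
Round 2: Cedarfen=14 Elkhorn=12 Greywater=19 Ironridge=24 Juniper=14 → close Ironridge (overflow 15)
  24÷4 = 6 each, +1 to first 0
Round 3: Cedarfen=20 Elkhorn=18 Greywater=25 Juniper=20 → close Cedarfen (overflow 12)
  20÷3 = 6 each, +1 to first 2
Round 4: Elkhorn=25 Greywater=32 Juniper=26 → close Greywater (overflow 19)
  32÷2 = 16 each, +1 to first 0
Round 5: Elkhorn=41 Juniper=42 → close Juniper (overflow 31)
  42÷1 = 42 each, +1 to first 0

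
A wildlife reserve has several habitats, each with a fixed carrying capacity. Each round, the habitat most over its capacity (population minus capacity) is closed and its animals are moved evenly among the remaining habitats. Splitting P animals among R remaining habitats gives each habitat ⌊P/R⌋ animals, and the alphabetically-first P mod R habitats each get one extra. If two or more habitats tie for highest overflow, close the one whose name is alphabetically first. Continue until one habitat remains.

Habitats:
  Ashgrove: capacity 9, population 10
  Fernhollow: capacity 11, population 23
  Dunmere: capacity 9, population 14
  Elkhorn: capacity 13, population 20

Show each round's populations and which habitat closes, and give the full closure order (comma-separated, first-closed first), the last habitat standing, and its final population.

Round 1: Ashgrove=10 Dunmere=14 Elkhorn=20 Fernhollow=23 → close Fernhollow (overflow 12)
  23÷3 = 7 each, +1 to first 2
Round 2: Ashgrove=18 Dunmere=22 Elkhorn=27 → close Elkhorn (overflow 14)
  27÷2 = 13 each, +1 to first 1
Round 3: Ashgrove=32 Dunmere=35 → close Dunmere (overflow 26)
  35÷1 = 35 each, +1 to first 0

Closure order: Fernhollow, Elkhorn, Dunmere
Last habitat: Ashgrove with 67 animals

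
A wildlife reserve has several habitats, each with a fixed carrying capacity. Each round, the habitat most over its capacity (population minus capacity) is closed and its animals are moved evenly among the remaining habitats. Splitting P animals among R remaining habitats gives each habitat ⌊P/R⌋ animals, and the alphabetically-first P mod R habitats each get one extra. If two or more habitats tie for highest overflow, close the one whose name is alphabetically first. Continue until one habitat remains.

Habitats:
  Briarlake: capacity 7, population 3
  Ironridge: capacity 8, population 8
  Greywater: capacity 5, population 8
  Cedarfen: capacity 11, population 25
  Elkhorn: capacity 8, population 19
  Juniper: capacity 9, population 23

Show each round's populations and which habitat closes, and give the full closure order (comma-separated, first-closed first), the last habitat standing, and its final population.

Closure order: Cedarfen, Juniper, Elkhorn, Greywater, Ironridge
Last habitat: Briarlake with 86 animals

Round 1: Briarlake=3 Cedarfen=25 Elkhorn=19 Greywater=8 Ironridge=8 Juniper=23 → close Cedarfen (overflow 14)
  25÷5 = 5 each, +1 to first 0
Round 2: Briarlake=8 Elkhorn=24 Greywater=13 Ironridge=13 Juniper=28 → close Juniper (overflow 19)
  28÷4 = 7 each, +1 to first 0
Round 3: Briarlake=15 Elkhorn=31 Greywater=20 Ironridge=20 → close Elkhorn (overflow 23)
  31÷3 = 10 each, +1 to first 1
Round 4: Briarlake=26 Greywater=30 Ironridge=30 → close Greywater (overflow 25)
  30÷2 = 15 each, +1 to first 0
Round 5: Briarlake=41 Ironridge=45 → close Ironridge (overflow 37)
  45÷1 = 45 each, +1 to first 0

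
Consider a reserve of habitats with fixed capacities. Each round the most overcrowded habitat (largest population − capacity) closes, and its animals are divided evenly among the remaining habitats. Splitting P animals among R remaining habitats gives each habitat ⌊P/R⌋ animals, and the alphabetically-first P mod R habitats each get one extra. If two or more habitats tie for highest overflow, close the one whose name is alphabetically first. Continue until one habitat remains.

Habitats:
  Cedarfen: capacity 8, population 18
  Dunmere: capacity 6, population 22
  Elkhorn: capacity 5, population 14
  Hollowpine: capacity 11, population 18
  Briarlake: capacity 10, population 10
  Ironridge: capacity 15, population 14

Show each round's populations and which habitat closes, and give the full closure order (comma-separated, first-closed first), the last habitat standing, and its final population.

Closure order: Dunmere, Cedarfen, Elkhorn, Hollowpine, Briarlake
Last habitat: Ironridge with 96 animals

Round 1: Briarlake=10 Cedarfen=18 Dunmere=22 Elkhorn=14 Hollowpine=18 Ironridge=14 → close Dunmere (overflow 16)
  22÷5 = 4 each, +1 to first 2
Round 2: Briarlake=15 Cedarfen=23 Elkhorn=18 Hollowpine=22 Ironridge=18 → close Cedarfen (overflow 15)
  23÷4 = 5 each, +1 to first 3
Round 3: Briarlake=21 Elkhorn=24 Hollowpine=28 Ironridge=23 → close Elkhorn (overflow 19)
  24÷3 = 8 each, +1 to first 0
Round 4: Briarlake=29 Hollowpine=36 Ironridge=31 → close Hollowpine (overflow 25)
  36÷2 = 18 each, +1 to first 0
Round 5: Briarlake=47 Ironridge=49 → close Briarlake (overflow 37)
  47÷1 = 47 each, +1 to first 0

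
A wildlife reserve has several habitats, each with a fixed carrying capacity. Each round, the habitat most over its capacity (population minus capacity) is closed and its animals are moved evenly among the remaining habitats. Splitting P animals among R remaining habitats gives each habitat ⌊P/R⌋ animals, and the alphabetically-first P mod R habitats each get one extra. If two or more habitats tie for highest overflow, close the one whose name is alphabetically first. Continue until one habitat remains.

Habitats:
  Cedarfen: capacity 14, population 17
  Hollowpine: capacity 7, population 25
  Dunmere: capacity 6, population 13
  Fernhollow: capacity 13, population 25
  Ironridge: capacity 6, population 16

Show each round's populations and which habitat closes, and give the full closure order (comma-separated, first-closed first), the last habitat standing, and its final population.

Closure order: Hollowpine, Fernhollow, Ironridge, Dunmere
Last habitat: Cedarfen with 96 animals

Round 1: Cedarfen=17 Dunmere=13 Fernhollow=25 Hollowpine=25 Ironridge=16 → close Hollowpine (overflow 18)
  25÷4 = 6 each, +1 to first 1
Round 2: Cedarfen=24 Dunmere=19 Fernhollow=31 Ironridge=22 → close Fernhollow (overflow 18)
  31÷3 = 10 each, +1 to first 1
Round 3: Cedarfen=35 Dunmere=29 Ironridge=32 → close Ironridge (overflow 26)
  32÷2 = 16 each, +1 to first 0
Round 4: Cedarfen=51 Dunmere=45 → close Dunmere (overflow 39)
  45÷1 = 45 each, +1 to first 0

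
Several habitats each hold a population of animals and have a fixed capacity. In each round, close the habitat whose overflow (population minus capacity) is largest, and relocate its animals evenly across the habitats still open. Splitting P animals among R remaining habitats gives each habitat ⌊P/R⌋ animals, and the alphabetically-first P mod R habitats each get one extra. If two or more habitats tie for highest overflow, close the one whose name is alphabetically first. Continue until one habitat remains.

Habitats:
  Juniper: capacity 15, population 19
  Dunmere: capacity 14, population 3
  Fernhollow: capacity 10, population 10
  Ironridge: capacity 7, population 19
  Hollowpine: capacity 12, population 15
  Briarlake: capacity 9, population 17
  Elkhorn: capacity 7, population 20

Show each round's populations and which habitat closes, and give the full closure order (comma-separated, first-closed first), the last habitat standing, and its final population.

Closure order: Elkhorn, Ironridge, Briarlake, Juniper, Hollowpine, Fernhollow
Last habitat: Dunmere with 103 animals

Round 1: Briarlake=17 Dunmere=3 Elkhorn=20 Fernhollow=10 Hollowpine=15 Ironridge=19 Juniper=19 → close Elkhorn (overflow 13)
  20÷6 = 3 each, +1 to first 2
Round 2: Briarlake=21 Dunmere=7 Fernhollow=13 Hollowpine=18 Ironridge=22 Juniper=22 → close Ironridge (overflow 15)
  22÷5 = 4 each, +1 to first 2
Round 3: Briarlake=26 Dunmere=12 Fernhollow=17 Hollowpine=22 Juniper=26 → close Briarlake (overflow 17)
  26÷4 = 6 each, +1 to first 2
Round 4: Dunmere=19 Fernhollow=24 Hollowpine=28 Juniper=32 → close Juniper (overflow 17)
  32÷3 = 10 each, +1 to first 2
Round 5: Dunmere=30 Fernhollow=35 Hollowpine=38 → close Hollowpine (overflow 26)
  38÷2 = 19 each, +1 to first 0
Round 6: Dunmere=49 Fernhollow=54 → close Fernhollow (overflow 44)
  54÷1 = 54 each, +1 to first 0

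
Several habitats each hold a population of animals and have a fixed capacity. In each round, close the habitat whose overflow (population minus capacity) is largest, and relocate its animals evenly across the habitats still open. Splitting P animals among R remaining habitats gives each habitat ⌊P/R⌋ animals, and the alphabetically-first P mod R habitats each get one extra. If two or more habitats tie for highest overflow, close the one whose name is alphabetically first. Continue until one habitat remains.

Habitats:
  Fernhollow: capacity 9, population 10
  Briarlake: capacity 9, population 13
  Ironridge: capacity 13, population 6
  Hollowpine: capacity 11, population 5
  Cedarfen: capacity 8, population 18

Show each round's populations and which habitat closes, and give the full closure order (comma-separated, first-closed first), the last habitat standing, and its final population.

Round 1: Briarlake=13 Cedarfen=18 Fernhollow=10 Hollowpine=5 Ironridge=6 → close Cedarfen (overflow 10)
  18÷4 = 4 each, +1 to first 2
Round 2: Briarlake=18 Fernhollow=15 Hollowpine=9 Ironridge=10 → close Briarlake (overflow 9)
  18÷3 = 6 each, +1 to first 0
Round 3: Fernhollow=21 Hollowpine=15 Ironridge=16 → close Fernhollow (overflow 12)
  21÷2 = 10 each, +1 to first 1
Round 4: Hollowpine=26 Ironridge=26 → close Hollowpine (overflow 15)
  26÷1 = 26 each, +1 to first 0

Closure order: Cedarfen, Briarlake, Fernhollow, Hollowpine
Last habitat: Ironridge with 52 animals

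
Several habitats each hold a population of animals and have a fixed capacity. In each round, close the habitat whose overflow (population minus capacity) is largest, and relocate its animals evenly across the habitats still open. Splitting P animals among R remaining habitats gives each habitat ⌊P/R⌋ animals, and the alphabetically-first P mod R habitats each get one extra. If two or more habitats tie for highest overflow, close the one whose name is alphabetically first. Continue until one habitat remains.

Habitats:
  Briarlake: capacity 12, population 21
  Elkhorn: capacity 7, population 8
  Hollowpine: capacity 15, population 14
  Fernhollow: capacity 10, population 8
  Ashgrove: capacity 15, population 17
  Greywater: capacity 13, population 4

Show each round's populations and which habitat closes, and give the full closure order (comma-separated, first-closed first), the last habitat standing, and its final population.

Closure order: Briarlake, Ashgrove, Elkhorn, Fernhollow, Hollowpine
Last habitat: Greywater with 72 animals

Round 1: Ashgrove=17 Briarlake=21 Elkhorn=8 Fernhollow=8 Greywater=4 Hollowpine=14 → close Briarlake (overflow 9)
  21÷5 = 4 each, +1 to first 1
Round 2: Ashgrove=22 Elkhorn=12 Fernhollow=12 Greywater=8 Hollowpine=18 → close Ashgrove (overflow 7)
  22÷4 = 5 each, +1 to first 2
Round 3: Elkhorn=18 Fernhollow=18 Greywater=13 Hollowpine=23 → close Elkhorn (overflow 11)
  18÷3 = 6 each, +1 to first 0
Round 4: Fernhollow=24 Greywater=19 Hollowpine=29 → close Fernhollow (overflow 14)
  24÷2 = 12 each, +1 to first 0
Round 5: Greywater=31 Hollowpine=41 → close Hollowpine (overflow 26)
  41÷1 = 41 each, +1 to first 0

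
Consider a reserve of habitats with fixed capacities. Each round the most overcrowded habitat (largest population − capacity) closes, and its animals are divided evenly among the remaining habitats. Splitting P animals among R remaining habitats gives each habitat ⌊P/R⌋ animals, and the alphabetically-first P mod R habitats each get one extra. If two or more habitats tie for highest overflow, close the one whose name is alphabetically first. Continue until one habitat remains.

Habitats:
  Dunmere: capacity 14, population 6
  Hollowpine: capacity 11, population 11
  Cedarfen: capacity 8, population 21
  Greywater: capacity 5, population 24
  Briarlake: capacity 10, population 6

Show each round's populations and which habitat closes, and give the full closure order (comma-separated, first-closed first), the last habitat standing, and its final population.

Closure order: Greywater, Cedarfen, Hollowpine, Briarlake
Last habitat: Dunmere with 68 animals

Round 1: Briarlake=6 Cedarfen=21 Dunmere=6 Greywater=24 Hollowpine=11 → close Greywater (overflow 19)
  24÷4 = 6 each, +1 to first 0
Round 2: Briarlake=12 Cedarfen=27 Dunmere=12 Hollowpine=17 → close Cedarfen (overflow 19)
  27÷3 = 9 each, +1 to first 0
Round 3: Briarlake=21 Dunmere=21 Hollowpine=26 → close Hollowpine (overflow 15)
  26÷2 = 13 each, +1 to first 0
Round 4: Briarlake=34 Dunmere=34 → close Briarlake (overflow 24)
  34÷1 = 34 each, +1 to first 0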